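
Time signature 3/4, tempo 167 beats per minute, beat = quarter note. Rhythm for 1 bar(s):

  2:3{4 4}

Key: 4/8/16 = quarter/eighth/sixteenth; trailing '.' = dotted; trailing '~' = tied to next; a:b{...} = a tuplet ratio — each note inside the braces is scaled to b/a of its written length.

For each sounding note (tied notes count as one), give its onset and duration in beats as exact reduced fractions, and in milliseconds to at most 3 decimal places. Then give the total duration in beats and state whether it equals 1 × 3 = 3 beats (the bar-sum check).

1) 0.0ms=0b +538.922ms=3/2b
2) 538.922ms=3/2b +538.922ms=3/2b
Σ=3b of 3 (167bpm 3/4) — PASS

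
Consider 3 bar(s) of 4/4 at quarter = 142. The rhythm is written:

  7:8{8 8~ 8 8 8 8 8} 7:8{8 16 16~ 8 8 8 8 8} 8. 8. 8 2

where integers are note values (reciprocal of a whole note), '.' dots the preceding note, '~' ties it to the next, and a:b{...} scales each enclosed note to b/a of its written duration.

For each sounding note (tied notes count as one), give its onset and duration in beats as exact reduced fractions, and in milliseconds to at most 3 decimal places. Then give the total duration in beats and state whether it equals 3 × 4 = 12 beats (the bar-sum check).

1) 0.0ms=0b +241.449ms=4/7b
2) 241.449ms=4/7b +482.897ms=8/7b
3) 724.346ms=12/7b +241.449ms=4/7b
4) 965.795ms=16/7b +241.449ms=4/7b
5) 1207.243ms=20/7b +241.449ms=4/7b
6) 1448.692ms=24/7b +241.449ms=4/7b
7) 1690.141ms=4b +241.449ms=4/7b
8) 1931.59ms=32/7b +120.724ms=2/7b
9) 2052.314ms=34/7b +362.173ms=6/7b
10) 2414.487ms=40/7b +241.449ms=4/7b
11) 2655.936ms=44/7b +241.449ms=4/7b
12) 2897.384ms=48/7b +241.449ms=4/7b
13) 3138.833ms=52/7b +241.449ms=4/7b
14) 3380.282ms=8b +316.901ms=3/4b
15) 3697.183ms=35/4b +316.901ms=3/4b
16) 4014.085ms=19/2b +211.268ms=1/2b
17) 4225.352ms=10b +845.07ms=2b
Σ=12b of 12 (142bpm 4/4) — PASS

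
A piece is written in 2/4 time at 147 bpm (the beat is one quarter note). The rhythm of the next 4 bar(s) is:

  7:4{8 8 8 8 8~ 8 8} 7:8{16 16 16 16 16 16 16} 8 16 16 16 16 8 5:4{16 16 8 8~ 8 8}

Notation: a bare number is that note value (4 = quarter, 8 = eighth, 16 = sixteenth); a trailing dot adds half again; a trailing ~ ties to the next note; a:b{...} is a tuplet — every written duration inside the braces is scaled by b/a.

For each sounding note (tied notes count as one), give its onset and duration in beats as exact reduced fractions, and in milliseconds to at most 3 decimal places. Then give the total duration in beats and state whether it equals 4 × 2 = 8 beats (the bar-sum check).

1) 0.0ms=0b +116.618ms=2/7b
2) 116.618ms=2/7b +116.618ms=2/7b
3) 233.236ms=4/7b +116.618ms=2/7b
4) 349.854ms=6/7b +116.618ms=2/7b
5) 466.472ms=8/7b +233.236ms=4/7b
6) 699.708ms=12/7b +116.618ms=2/7b
7) 816.327ms=2b +116.618ms=2/7b
8) 932.945ms=16/7b +116.618ms=2/7b
9) 1049.563ms=18/7b +116.618ms=2/7b
10) 1166.181ms=20/7b +116.618ms=2/7b
11) 1282.799ms=22/7b +116.618ms=2/7b
12) 1399.417ms=24/7b +116.618ms=2/7b
13) 1516.035ms=26/7b +116.618ms=2/7b
14) 1632.653ms=4b +204.082ms=1/2b
15) 1836.735ms=9/2b +102.041ms=1/4b
16) 1938.776ms=19/4b +102.041ms=1/4b
17) 2040.816ms=5b +102.041ms=1/4b
18) 2142.857ms=21/4b +102.041ms=1/4b
19) 2244.898ms=11/2b +204.082ms=1/2b
20) 2448.98ms=6b +81.633ms=1/5b
21) 2530.612ms=31/5b +81.633ms=1/5b
22) 2612.245ms=32/5b +163.265ms=2/5b
23) 2775.51ms=34/5b +326.531ms=4/5b
24) 3102.041ms=38/5b +163.265ms=2/5b
Σ=8b of 8 (147bpm 2/4) — PASS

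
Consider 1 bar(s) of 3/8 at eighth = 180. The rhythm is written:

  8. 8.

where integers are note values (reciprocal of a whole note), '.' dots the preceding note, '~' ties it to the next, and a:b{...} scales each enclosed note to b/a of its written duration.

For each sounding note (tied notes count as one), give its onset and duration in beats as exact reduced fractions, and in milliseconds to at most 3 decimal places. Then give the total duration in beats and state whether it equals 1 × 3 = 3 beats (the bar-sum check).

1) 0.0ms=0b +500.0ms=3/2b
2) 500.0ms=3/2b +500.0ms=3/2b
Σ=3b of 3 (180bpm 3/8) — PASS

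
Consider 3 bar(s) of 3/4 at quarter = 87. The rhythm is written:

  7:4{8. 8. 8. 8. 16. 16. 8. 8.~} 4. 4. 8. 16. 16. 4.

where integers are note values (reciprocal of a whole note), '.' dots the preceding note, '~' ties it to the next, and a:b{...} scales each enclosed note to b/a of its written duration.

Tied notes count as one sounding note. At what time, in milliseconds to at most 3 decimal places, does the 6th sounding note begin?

note 6 onset = 27/14b = 1330.049ms

1. 0.0ms @ 0 + 295.567ms (3/7)
2. 295.567ms @ 3/7 + 295.567ms (3/7)
3. 591.133ms @ 6/7 + 295.567ms (3/7)
4. 886.7ms @ 9/7 + 295.567ms (3/7)
5. 1182.266ms @ 12/7 + 147.783ms (3/14)
6. 1330.049ms @ 27/14 + 147.783ms (3/14)
7. 1477.833ms @ 15/7 + 295.567ms (3/7)
8. 1773.399ms @ 18/7 + 1330.049ms (27/14)
9. 3103.448ms @ 9/2 + 1034.483ms (3/2)
10. 4137.931ms @ 6 + 517.241ms (3/4)
11. 4655.172ms @ 27/4 + 258.621ms (3/8)
12. 4913.793ms @ 57/8 + 258.621ms (3/8)
13. 5172.414ms @ 15/2 + 1034.483ms (3/2)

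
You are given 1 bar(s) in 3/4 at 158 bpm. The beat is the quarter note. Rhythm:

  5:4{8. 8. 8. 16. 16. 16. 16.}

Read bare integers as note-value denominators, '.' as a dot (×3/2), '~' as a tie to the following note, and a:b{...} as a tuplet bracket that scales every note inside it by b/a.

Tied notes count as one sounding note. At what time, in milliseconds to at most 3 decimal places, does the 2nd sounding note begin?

1. 0.0ms @ 0 + 227.848ms (3/5)
2. 227.848ms @ 3/5 + 227.848ms (3/5)
3. 455.696ms @ 6/5 + 227.848ms (3/5)
4. 683.544ms @ 9/5 + 113.924ms (3/10)
5. 797.468ms @ 21/10 + 113.924ms (3/10)
6. 911.392ms @ 12/5 + 113.924ms (3/10)
7. 1025.316ms @ 27/10 + 113.924ms (3/10)

note 2 onset = 3/5b = 227.848ms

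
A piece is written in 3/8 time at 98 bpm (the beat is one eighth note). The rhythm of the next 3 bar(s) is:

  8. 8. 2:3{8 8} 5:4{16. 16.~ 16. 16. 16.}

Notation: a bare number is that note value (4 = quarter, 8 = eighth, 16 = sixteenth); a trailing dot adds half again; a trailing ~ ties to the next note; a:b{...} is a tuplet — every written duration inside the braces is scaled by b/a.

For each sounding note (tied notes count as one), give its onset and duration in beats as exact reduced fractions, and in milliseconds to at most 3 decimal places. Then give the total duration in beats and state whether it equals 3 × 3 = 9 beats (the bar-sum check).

1) 0.0ms=0b +918.367ms=3/2b
2) 918.367ms=3/2b +918.367ms=3/2b
3) 1836.735ms=3b +918.367ms=3/2b
4) 2755.102ms=9/2b +918.367ms=3/2b
5) 3673.469ms=6b +367.347ms=3/5b
6) 4040.816ms=33/5b +734.694ms=6/5b
7) 4775.51ms=39/5b +367.347ms=3/5b
8) 5142.857ms=42/5b +367.347ms=3/5b
Σ=9b of 9 (98bpm 3/8) — PASS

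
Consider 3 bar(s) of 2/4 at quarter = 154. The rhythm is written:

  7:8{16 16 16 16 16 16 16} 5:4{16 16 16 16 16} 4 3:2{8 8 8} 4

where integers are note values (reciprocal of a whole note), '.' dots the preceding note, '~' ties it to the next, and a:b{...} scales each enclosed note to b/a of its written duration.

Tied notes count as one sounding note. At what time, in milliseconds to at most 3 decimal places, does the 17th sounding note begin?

1. 0.0ms @ 0 + 111.317ms (2/7)
2. 111.317ms @ 2/7 + 111.317ms (2/7)
3. 222.635ms @ 4/7 + 111.317ms (2/7)
4. 333.952ms @ 6/7 + 111.317ms (2/7)
5. 445.269ms @ 8/7 + 111.317ms (2/7)
6. 556.586ms @ 10/7 + 111.317ms (2/7)
7. 667.904ms @ 12/7 + 111.317ms (2/7)
8. 779.221ms @ 2 + 77.922ms (1/5)
9. 857.143ms @ 11/5 + 77.922ms (1/5)
10. 935.065ms @ 12/5 + 77.922ms (1/5)
11. 1012.987ms @ 13/5 + 77.922ms (1/5)
12. 1090.909ms @ 14/5 + 77.922ms (1/5)
13. 1168.831ms @ 3 + 389.61ms (1)
14. 1558.442ms @ 4 + 129.87ms (1/3)
15. 1688.312ms @ 13/3 + 129.87ms (1/3)
16. 1818.182ms @ 14/3 + 129.87ms (1/3)
17. 1948.052ms @ 5 + 389.61ms (1)

note 17 onset = 5b = 1948.052ms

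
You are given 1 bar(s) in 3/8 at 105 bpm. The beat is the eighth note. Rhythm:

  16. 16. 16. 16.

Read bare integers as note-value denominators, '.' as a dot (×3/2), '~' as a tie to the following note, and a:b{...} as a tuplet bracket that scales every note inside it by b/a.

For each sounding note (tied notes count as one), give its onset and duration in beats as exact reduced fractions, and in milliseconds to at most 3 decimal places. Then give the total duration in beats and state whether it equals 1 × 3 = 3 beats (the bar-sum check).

1) 0.0ms=0b +428.571ms=3/4b
2) 428.571ms=3/4b +428.571ms=3/4b
3) 857.143ms=3/2b +428.571ms=3/4b
4) 1285.714ms=9/4b +428.571ms=3/4b
Σ=3b of 3 (105bpm 3/8) — PASS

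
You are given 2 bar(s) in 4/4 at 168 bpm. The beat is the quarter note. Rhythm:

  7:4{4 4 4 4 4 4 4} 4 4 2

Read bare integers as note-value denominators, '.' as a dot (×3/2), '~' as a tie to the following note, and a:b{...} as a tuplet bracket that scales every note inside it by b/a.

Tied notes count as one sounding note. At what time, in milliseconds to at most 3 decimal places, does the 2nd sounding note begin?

1. 0.0ms @ 0 + 204.082ms (4/7)
2. 204.082ms @ 4/7 + 204.082ms (4/7)
3. 408.163ms @ 8/7 + 204.082ms (4/7)
4. 612.245ms @ 12/7 + 204.082ms (4/7)
5. 816.327ms @ 16/7 + 204.082ms (4/7)
6. 1020.408ms @ 20/7 + 204.082ms (4/7)
7. 1224.49ms @ 24/7 + 204.082ms (4/7)
8. 1428.571ms @ 4 + 357.143ms (1)
9. 1785.714ms @ 5 + 357.143ms (1)
10. 2142.857ms @ 6 + 714.286ms (2)

note 2 onset = 4/7b = 204.082ms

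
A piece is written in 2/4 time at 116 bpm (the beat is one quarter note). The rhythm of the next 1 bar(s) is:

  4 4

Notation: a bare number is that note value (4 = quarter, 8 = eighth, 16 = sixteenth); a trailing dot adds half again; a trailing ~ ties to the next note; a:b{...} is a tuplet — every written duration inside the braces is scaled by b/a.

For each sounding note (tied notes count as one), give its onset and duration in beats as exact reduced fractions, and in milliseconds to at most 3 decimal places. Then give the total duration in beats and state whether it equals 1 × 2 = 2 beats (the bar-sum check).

1) 0.0ms=0b +517.241ms=1b
2) 517.241ms=1b +517.241ms=1b
Σ=2b of 2 (116bpm 2/4) — PASS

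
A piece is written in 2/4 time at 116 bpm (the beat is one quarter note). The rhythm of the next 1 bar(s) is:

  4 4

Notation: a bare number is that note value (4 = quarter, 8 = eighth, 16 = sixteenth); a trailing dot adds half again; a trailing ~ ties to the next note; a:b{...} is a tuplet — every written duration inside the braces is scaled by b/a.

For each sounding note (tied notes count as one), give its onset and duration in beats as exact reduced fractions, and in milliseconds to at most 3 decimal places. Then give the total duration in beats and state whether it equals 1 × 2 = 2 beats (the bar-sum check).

1) 0.0ms=0b +517.241ms=1b
2) 517.241ms=1b +517.241ms=1b
Σ=2b of 2 (116bpm 2/4) — PASS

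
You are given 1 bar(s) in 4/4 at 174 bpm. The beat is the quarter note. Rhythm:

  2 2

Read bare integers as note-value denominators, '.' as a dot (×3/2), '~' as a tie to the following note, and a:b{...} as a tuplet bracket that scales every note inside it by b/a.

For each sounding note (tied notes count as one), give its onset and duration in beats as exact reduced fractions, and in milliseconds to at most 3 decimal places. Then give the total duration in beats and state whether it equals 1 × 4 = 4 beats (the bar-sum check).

1) 0.0ms=0b +689.655ms=2b
2) 689.655ms=2b +689.655ms=2b
Σ=4b of 4 (174bpm 4/4) — PASS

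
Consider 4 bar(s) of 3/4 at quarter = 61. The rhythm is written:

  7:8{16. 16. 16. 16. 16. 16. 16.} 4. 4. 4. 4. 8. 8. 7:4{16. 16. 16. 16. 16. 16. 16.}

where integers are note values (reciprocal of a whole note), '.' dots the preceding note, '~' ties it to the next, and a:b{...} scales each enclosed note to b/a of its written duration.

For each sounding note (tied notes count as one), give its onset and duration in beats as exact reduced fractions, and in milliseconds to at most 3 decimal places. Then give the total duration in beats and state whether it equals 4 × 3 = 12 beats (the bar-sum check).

1) 0.0ms=0b +421.546ms=3/7b
2) 421.546ms=3/7b +421.546ms=3/7b
3) 843.091ms=6/7b +421.546ms=3/7b
4) 1264.637ms=9/7b +421.546ms=3/7b
5) 1686.183ms=12/7b +421.546ms=3/7b
6) 2107.728ms=15/7b +421.546ms=3/7b
7) 2529.274ms=18/7b +421.546ms=3/7b
8) 2950.82ms=3b +1475.41ms=3/2b
9) 4426.23ms=9/2b +1475.41ms=3/2b
10) 5901.639ms=6b +1475.41ms=3/2b
11) 7377.049ms=15/2b +1475.41ms=3/2b
12) 8852.459ms=9b +737.705ms=3/4b
13) 9590.164ms=39/4b +737.705ms=3/4b
14) 10327.869ms=21/2b +210.773ms=3/14b
15) 10538.642ms=75/7b +210.773ms=3/14b
16) 10749.415ms=153/14b +210.773ms=3/14b
17) 10960.187ms=78/7b +210.773ms=3/14b
18) 11170.96ms=159/14b +210.773ms=3/14b
19) 11381.733ms=81/7b +210.773ms=3/14b
20) 11592.506ms=165/14b +210.773ms=3/14b
Σ=12b of 12 (61bpm 3/4) — PASS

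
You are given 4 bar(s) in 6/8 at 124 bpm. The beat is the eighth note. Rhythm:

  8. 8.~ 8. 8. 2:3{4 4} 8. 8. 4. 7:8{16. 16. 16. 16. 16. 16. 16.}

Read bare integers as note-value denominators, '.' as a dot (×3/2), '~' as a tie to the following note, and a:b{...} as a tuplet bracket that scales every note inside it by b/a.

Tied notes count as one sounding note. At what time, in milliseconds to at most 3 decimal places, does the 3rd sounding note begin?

1. 0.0ms @ 0 + 725.806ms (3/2)
2. 725.806ms @ 3/2 + 1451.613ms (3)
3. 2177.419ms @ 9/2 + 725.806ms (3/2)
4. 2903.226ms @ 6 + 1451.613ms (3)
5. 4354.839ms @ 9 + 1451.613ms (3)
6. 5806.452ms @ 12 + 725.806ms (3/2)
7. 6532.258ms @ 27/2 + 725.806ms (3/2)
8. 7258.065ms @ 15 + 1451.613ms (3)
9. 8709.677ms @ 18 + 414.747ms (6/7)
10. 9124.424ms @ 132/7 + 414.747ms (6/7)
11. 9539.171ms @ 138/7 + 414.747ms (6/7)
12. 9953.917ms @ 144/7 + 414.747ms (6/7)
13. 10368.664ms @ 150/7 + 414.747ms (6/7)
14. 10783.41ms @ 156/7 + 414.747ms (6/7)
15. 11198.157ms @ 162/7 + 414.747ms (6/7)

note 3 onset = 9/2b = 2177.419ms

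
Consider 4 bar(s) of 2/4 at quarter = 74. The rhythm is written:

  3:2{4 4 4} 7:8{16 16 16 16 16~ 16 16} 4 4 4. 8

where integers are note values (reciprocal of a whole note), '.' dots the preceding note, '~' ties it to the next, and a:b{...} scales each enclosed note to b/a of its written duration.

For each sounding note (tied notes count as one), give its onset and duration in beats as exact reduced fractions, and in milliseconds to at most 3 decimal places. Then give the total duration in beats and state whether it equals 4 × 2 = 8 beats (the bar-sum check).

1) 0.0ms=0b +540.541ms=2/3b
2) 540.541ms=2/3b +540.541ms=2/3b
3) 1081.081ms=4/3b +540.541ms=2/3b
4) 1621.622ms=2b +231.66ms=2/7b
5) 1853.282ms=16/7b +231.66ms=2/7b
6) 2084.942ms=18/7b +231.66ms=2/7b
7) 2316.602ms=20/7b +231.66ms=2/7b
8) 2548.263ms=22/7b +463.32ms=4/7b
9) 3011.583ms=26/7b +231.66ms=2/7b
10) 3243.243ms=4b +810.811ms=1b
11) 4054.054ms=5b +810.811ms=1b
12) 4864.865ms=6b +1216.216ms=3/2b
13) 6081.081ms=15/2b +405.405ms=1/2b
Σ=8b of 8 (74bpm 2/4) — PASS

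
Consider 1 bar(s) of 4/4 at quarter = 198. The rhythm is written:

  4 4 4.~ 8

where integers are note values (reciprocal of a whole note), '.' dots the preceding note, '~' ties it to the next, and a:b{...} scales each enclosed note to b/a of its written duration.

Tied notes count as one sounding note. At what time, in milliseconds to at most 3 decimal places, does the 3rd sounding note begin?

1. 0.0ms @ 0 + 303.03ms (1)
2. 303.03ms @ 1 + 303.03ms (1)
3. 606.061ms @ 2 + 606.061ms (2)

note 3 onset = 2b = 606.061ms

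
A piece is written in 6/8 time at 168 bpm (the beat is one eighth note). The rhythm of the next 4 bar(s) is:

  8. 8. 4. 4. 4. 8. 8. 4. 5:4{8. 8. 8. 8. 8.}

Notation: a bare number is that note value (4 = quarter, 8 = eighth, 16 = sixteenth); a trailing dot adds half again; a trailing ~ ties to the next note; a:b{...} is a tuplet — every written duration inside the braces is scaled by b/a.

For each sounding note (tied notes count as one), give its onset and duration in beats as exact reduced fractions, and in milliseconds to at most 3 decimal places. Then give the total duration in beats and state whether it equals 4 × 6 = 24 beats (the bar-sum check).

1) 0.0ms=0b +535.714ms=3/2b
2) 535.714ms=3/2b +535.714ms=3/2b
3) 1071.429ms=3b +1071.429ms=3b
4) 2142.857ms=6b +1071.429ms=3b
5) 3214.286ms=9b +1071.429ms=3b
6) 4285.714ms=12b +535.714ms=3/2b
7) 4821.429ms=27/2b +535.714ms=3/2b
8) 5357.143ms=15b +1071.429ms=3b
9) 6428.571ms=18b +428.571ms=6/5b
10) 6857.143ms=96/5b +428.571ms=6/5b
11) 7285.714ms=102/5b +428.571ms=6/5b
12) 7714.286ms=108/5b +428.571ms=6/5b
13) 8142.857ms=114/5b +428.571ms=6/5b
Σ=24b of 24 (168bpm 6/8) — PASS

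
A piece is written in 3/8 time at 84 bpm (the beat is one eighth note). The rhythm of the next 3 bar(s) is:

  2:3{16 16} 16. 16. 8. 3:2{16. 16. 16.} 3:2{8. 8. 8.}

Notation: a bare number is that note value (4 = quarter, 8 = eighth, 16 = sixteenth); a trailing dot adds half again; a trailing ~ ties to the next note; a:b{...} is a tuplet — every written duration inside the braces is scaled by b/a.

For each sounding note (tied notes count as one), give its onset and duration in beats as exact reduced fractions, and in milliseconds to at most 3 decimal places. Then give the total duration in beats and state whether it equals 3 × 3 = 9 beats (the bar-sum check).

1) 0.0ms=0b +535.714ms=3/4b
2) 535.714ms=3/4b +535.714ms=3/4b
3) 1071.429ms=3/2b +535.714ms=3/4b
4) 1607.143ms=9/4b +535.714ms=3/4b
5) 2142.857ms=3b +1071.429ms=3/2b
6) 3214.286ms=9/2b +357.143ms=1/2b
7) 3571.429ms=5b +357.143ms=1/2b
8) 3928.571ms=11/2b +357.143ms=1/2b
9) 4285.714ms=6b +714.286ms=1b
10) 5000.0ms=7b +714.286ms=1b
11) 5714.286ms=8b +714.286ms=1b
Σ=9b of 9 (84bpm 3/8) — PASS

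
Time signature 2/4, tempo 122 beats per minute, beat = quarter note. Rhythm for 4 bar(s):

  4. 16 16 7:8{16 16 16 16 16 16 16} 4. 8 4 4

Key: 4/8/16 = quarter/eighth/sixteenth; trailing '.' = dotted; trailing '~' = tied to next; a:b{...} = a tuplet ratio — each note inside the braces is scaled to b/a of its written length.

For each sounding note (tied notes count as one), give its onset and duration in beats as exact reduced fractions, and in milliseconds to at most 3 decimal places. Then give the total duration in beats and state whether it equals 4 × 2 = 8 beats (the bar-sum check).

1) 0.0ms=0b +737.705ms=3/2b
2) 737.705ms=3/2b +122.951ms=1/4b
3) 860.656ms=7/4b +122.951ms=1/4b
4) 983.607ms=2b +140.515ms=2/7b
5) 1124.122ms=16/7b +140.515ms=2/7b
6) 1264.637ms=18/7b +140.515ms=2/7b
7) 1405.152ms=20/7b +140.515ms=2/7b
8) 1545.667ms=22/7b +140.515ms=2/7b
9) 1686.183ms=24/7b +140.515ms=2/7b
10) 1826.698ms=26/7b +140.515ms=2/7b
11) 1967.213ms=4b +737.705ms=3/2b
12) 2704.918ms=11/2b +245.902ms=1/2b
13) 2950.82ms=6b +491.803ms=1b
14) 3442.623ms=7b +491.803ms=1b
Σ=8b of 8 (122bpm 2/4) — PASS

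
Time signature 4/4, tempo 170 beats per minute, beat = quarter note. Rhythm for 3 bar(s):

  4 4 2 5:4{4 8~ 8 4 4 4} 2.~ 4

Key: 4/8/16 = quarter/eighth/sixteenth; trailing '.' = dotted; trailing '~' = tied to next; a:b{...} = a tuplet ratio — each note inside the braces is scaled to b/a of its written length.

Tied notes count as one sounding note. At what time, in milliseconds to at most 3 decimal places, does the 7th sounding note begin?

note 7 onset = 32/5b = 2258.824ms

1. 0.0ms @ 0 + 352.941ms (1)
2. 352.941ms @ 1 + 352.941ms (1)
3. 705.882ms @ 2 + 705.882ms (2)
4. 1411.765ms @ 4 + 282.353ms (4/5)
5. 1694.118ms @ 24/5 + 282.353ms (4/5)
6. 1976.471ms @ 28/5 + 282.353ms (4/5)
7. 2258.824ms @ 32/5 + 282.353ms (4/5)
8. 2541.176ms @ 36/5 + 282.353ms (4/5)
9. 2823.529ms @ 8 + 1411.765ms (4)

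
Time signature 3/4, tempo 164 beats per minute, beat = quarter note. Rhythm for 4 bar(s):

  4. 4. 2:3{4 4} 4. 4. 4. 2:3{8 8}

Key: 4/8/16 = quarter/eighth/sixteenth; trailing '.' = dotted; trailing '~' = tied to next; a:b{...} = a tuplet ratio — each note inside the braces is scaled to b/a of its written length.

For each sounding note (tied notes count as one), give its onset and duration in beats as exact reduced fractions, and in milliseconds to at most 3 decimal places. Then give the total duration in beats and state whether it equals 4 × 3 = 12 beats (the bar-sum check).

1) 0.0ms=0b +548.78ms=3/2b
2) 548.78ms=3/2b +548.78ms=3/2b
3) 1097.561ms=3b +548.78ms=3/2b
4) 1646.341ms=9/2b +548.78ms=3/2b
5) 2195.122ms=6b +548.78ms=3/2b
6) 2743.902ms=15/2b +548.78ms=3/2b
7) 3292.683ms=9b +548.78ms=3/2b
8) 3841.463ms=21/2b +274.39ms=3/4b
9) 4115.854ms=45/4b +274.39ms=3/4b
Σ=12b of 12 (164bpm 3/4) — PASS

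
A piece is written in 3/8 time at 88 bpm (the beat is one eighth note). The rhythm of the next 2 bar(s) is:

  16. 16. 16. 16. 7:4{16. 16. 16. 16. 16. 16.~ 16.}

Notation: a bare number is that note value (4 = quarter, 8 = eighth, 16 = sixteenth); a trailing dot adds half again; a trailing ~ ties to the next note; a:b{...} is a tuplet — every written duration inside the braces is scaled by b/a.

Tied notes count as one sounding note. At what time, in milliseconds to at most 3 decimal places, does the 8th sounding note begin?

1. 0.0ms @ 0 + 511.364ms (3/4)
2. 511.364ms @ 3/4 + 511.364ms (3/4)
3. 1022.727ms @ 3/2 + 511.364ms (3/4)
4. 1534.091ms @ 9/4 + 511.364ms (3/4)
5. 2045.455ms @ 3 + 292.208ms (3/7)
6. 2337.662ms @ 24/7 + 292.208ms (3/7)
7. 2629.87ms @ 27/7 + 292.208ms (3/7)
8. 2922.078ms @ 30/7 + 292.208ms (3/7)
9. 3214.286ms @ 33/7 + 292.208ms (3/7)
10. 3506.494ms @ 36/7 + 584.416ms (6/7)

note 8 onset = 30/7b = 2922.078ms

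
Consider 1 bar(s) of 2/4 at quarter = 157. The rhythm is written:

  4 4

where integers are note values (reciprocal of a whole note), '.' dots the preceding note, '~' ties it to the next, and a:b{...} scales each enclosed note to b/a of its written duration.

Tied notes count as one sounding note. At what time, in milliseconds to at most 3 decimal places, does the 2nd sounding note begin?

1. 0.0ms @ 0 + 382.166ms (1)
2. 382.166ms @ 1 + 382.166ms (1)

note 2 onset = 1b = 382.166ms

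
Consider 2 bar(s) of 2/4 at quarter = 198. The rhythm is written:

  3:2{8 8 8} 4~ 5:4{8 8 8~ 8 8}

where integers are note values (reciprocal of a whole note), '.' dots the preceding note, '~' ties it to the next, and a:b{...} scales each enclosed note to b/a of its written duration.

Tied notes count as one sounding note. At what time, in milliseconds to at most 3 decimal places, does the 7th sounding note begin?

1. 0.0ms @ 0 + 101.01ms (1/3)
2. 101.01ms @ 1/3 + 101.01ms (1/3)
3. 202.02ms @ 2/3 + 101.01ms (1/3)
4. 303.03ms @ 1 + 424.242ms (7/5)
5. 727.273ms @ 12/5 + 121.212ms (2/5)
6. 848.485ms @ 14/5 + 242.424ms (4/5)
7. 1090.909ms @ 18/5 + 121.212ms (2/5)

note 7 onset = 18/5b = 1090.909ms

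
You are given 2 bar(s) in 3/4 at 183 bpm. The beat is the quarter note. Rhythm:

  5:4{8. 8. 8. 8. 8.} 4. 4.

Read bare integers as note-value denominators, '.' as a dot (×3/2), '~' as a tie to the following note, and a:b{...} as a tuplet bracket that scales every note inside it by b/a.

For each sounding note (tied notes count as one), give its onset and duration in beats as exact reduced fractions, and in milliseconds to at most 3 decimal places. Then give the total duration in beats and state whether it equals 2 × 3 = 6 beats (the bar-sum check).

1) 0.0ms=0b +196.721ms=3/5b
2) 196.721ms=3/5b +196.721ms=3/5b
3) 393.443ms=6/5b +196.721ms=3/5b
4) 590.164ms=9/5b +196.721ms=3/5b
5) 786.885ms=12/5b +196.721ms=3/5b
6) 983.607ms=3b +491.803ms=3/2b
7) 1475.41ms=9/2b +491.803ms=3/2b
Σ=6b of 6 (183bpm 3/4) — PASS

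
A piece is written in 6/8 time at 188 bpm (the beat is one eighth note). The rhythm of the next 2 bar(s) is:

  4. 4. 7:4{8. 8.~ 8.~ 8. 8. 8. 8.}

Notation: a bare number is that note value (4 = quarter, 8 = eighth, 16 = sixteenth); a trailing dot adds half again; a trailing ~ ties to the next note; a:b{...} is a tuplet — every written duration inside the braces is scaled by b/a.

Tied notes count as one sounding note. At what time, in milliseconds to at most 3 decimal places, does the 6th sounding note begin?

1. 0.0ms @ 0 + 957.447ms (3)
2. 957.447ms @ 3 + 957.447ms (3)
3. 1914.894ms @ 6 + 273.556ms (6/7)
4. 2188.45ms @ 48/7 + 820.669ms (18/7)
5. 3009.119ms @ 66/7 + 273.556ms (6/7)
6. 3282.675ms @ 72/7 + 273.556ms (6/7)
7. 3556.231ms @ 78/7 + 273.556ms (6/7)

note 6 onset = 72/7b = 3282.675ms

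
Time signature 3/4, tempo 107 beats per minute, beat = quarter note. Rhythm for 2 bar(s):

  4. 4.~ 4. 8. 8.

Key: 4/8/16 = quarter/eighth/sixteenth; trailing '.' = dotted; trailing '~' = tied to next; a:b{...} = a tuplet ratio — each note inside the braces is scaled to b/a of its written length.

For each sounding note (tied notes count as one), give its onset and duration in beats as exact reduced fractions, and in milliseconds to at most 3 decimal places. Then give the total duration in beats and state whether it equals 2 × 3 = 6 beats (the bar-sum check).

1) 0.0ms=0b +841.121ms=3/2b
2) 841.121ms=3/2b +1682.243ms=3b
3) 2523.364ms=9/2b +420.561ms=3/4b
4) 2943.925ms=21/4b +420.561ms=3/4b
Σ=6b of 6 (107bpm 3/4) — PASS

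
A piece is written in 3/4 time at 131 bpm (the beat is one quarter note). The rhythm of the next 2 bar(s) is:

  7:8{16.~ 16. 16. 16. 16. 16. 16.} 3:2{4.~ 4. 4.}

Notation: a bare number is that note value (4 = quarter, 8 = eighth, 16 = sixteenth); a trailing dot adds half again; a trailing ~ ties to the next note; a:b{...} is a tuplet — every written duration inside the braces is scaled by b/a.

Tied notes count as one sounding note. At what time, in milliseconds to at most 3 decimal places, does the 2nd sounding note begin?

note 2 onset = 6/7b = 392.585ms

1. 0.0ms @ 0 + 392.585ms (6/7)
2. 392.585ms @ 6/7 + 196.292ms (3/7)
3. 588.877ms @ 9/7 + 196.292ms (3/7)
4. 785.169ms @ 12/7 + 196.292ms (3/7)
5. 981.461ms @ 15/7 + 196.292ms (3/7)
6. 1177.754ms @ 18/7 + 196.292ms (3/7)
7. 1374.046ms @ 3 + 916.031ms (2)
8. 2290.076ms @ 5 + 458.015ms (1)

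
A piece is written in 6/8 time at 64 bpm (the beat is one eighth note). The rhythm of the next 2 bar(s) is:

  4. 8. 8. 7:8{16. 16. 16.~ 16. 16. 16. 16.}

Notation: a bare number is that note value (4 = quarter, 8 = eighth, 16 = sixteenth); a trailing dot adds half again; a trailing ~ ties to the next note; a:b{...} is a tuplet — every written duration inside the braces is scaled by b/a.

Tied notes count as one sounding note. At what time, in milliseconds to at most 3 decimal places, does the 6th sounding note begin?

1. 0.0ms @ 0 + 2812.5ms (3)
2. 2812.5ms @ 3 + 1406.25ms (3/2)
3. 4218.75ms @ 9/2 + 1406.25ms (3/2)
4. 5625.0ms @ 6 + 803.571ms (6/7)
5. 6428.571ms @ 48/7 + 803.571ms (6/7)
6. 7232.143ms @ 54/7 + 1607.143ms (12/7)
7. 8839.286ms @ 66/7 + 803.571ms (6/7)
8. 9642.857ms @ 72/7 + 803.571ms (6/7)
9. 10446.429ms @ 78/7 + 803.571ms (6/7)

note 6 onset = 54/7b = 7232.143ms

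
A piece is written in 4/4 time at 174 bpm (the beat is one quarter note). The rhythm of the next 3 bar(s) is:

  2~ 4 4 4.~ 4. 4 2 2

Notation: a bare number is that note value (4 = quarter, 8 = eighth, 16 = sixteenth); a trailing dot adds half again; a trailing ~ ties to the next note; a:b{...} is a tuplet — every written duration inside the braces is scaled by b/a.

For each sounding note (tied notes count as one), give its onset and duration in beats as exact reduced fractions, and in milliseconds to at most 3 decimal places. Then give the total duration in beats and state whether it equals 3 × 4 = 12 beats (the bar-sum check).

1) 0.0ms=0b +1034.483ms=3b
2) 1034.483ms=3b +344.828ms=1b
3) 1379.31ms=4b +1034.483ms=3b
4) 2413.793ms=7b +344.828ms=1b
5) 2758.621ms=8b +689.655ms=2b
6) 3448.276ms=10b +689.655ms=2b
Σ=12b of 12 (174bpm 4/4) — PASS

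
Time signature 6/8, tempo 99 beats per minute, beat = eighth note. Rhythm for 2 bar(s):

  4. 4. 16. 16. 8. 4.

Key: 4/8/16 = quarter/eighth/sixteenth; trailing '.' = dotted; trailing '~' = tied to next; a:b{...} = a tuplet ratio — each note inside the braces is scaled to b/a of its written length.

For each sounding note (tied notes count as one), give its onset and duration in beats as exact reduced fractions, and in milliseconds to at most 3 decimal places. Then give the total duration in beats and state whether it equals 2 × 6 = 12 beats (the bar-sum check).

1) 0.0ms=0b +1818.182ms=3b
2) 1818.182ms=3b +1818.182ms=3b
3) 3636.364ms=6b +454.545ms=3/4b
4) 4090.909ms=27/4b +454.545ms=3/4b
5) 4545.455ms=15/2b +909.091ms=3/2b
6) 5454.545ms=9b +1818.182ms=3b
Σ=12b of 12 (99bpm 6/8) — PASS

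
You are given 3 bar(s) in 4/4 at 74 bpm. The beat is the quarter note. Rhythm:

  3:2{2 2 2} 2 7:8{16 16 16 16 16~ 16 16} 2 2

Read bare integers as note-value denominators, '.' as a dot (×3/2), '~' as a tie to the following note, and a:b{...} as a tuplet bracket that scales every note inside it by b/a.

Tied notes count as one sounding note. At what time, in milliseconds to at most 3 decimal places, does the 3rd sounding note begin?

note 3 onset = 8/3b = 2162.162ms

1. 0.0ms @ 0 + 1081.081ms (4/3)
2. 1081.081ms @ 4/3 + 1081.081ms (4/3)
3. 2162.162ms @ 8/3 + 1081.081ms (4/3)
4. 3243.243ms @ 4 + 1621.622ms (2)
5. 4864.865ms @ 6 + 231.66ms (2/7)
6. 5096.525ms @ 44/7 + 231.66ms (2/7)
7. 5328.185ms @ 46/7 + 231.66ms (2/7)
8. 5559.846ms @ 48/7 + 231.66ms (2/7)
9. 5791.506ms @ 50/7 + 463.32ms (4/7)
10. 6254.826ms @ 54/7 + 231.66ms (2/7)
11. 6486.486ms @ 8 + 1621.622ms (2)
12. 8108.108ms @ 10 + 1621.622ms (2)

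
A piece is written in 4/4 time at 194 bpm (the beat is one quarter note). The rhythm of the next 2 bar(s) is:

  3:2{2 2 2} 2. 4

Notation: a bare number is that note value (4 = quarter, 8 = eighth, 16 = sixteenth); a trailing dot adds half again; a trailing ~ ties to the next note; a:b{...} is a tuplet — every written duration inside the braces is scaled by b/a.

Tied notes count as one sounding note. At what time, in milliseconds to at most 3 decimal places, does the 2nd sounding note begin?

1. 0.0ms @ 0 + 412.371ms (4/3)
2. 412.371ms @ 4/3 + 412.371ms (4/3)
3. 824.742ms @ 8/3 + 412.371ms (4/3)
4. 1237.113ms @ 4 + 927.835ms (3)
5. 2164.948ms @ 7 + 309.278ms (1)

note 2 onset = 4/3b = 412.371ms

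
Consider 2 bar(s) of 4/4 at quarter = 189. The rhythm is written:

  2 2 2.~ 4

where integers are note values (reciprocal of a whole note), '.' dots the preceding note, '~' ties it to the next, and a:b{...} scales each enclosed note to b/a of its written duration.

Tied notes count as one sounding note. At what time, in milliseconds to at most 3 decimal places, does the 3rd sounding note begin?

note 3 onset = 4b = 1269.841ms

1. 0.0ms @ 0 + 634.921ms (2)
2. 634.921ms @ 2 + 634.921ms (2)
3. 1269.841ms @ 4 + 1269.841ms (4)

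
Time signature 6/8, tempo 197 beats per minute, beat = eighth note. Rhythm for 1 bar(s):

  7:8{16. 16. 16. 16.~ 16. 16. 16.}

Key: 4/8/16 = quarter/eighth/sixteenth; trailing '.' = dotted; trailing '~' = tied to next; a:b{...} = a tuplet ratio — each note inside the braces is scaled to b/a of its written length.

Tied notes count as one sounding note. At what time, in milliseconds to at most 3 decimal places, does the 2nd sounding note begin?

1. 0.0ms @ 0 + 261.059ms (6/7)
2. 261.059ms @ 6/7 + 261.059ms (6/7)
3. 522.117ms @ 12/7 + 261.059ms (6/7)
4. 783.176ms @ 18/7 + 522.117ms (12/7)
5. 1305.294ms @ 30/7 + 261.059ms (6/7)
6. 1566.352ms @ 36/7 + 261.059ms (6/7)

note 2 onset = 6/7b = 261.059ms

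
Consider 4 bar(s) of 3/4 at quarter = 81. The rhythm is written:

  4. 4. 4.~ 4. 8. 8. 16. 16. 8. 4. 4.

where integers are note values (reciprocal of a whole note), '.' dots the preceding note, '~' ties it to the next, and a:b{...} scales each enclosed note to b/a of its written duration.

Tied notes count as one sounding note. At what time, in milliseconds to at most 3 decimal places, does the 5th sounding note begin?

note 5 onset = 27/4b = 5000.0ms

1. 0.0ms @ 0 + 1111.111ms (3/2)
2. 1111.111ms @ 3/2 + 1111.111ms (3/2)
3. 2222.222ms @ 3 + 2222.222ms (3)
4. 4444.444ms @ 6 + 555.556ms (3/4)
5. 5000.0ms @ 27/4 + 555.556ms (3/4)
6. 5555.556ms @ 15/2 + 277.778ms (3/8)
7. 5833.333ms @ 63/8 + 277.778ms (3/8)
8. 6111.111ms @ 33/4 + 555.556ms (3/4)
9. 6666.667ms @ 9 + 1111.111ms (3/2)
10. 7777.778ms @ 21/2 + 1111.111ms (3/2)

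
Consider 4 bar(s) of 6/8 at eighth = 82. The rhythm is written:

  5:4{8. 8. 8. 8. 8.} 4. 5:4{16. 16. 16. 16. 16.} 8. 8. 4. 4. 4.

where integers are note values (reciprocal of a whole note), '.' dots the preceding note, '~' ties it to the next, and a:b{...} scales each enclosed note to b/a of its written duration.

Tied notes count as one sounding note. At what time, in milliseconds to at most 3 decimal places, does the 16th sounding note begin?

1. 0.0ms @ 0 + 878.049ms (6/5)
2. 878.049ms @ 6/5 + 878.049ms (6/5)
3. 1756.098ms @ 12/5 + 878.049ms (6/5)
4. 2634.146ms @ 18/5 + 878.049ms (6/5)
5. 3512.195ms @ 24/5 + 878.049ms (6/5)
6. 4390.244ms @ 6 + 2195.122ms (3)
7. 6585.366ms @ 9 + 439.024ms (3/5)
8. 7024.39ms @ 48/5 + 439.024ms (3/5)
9. 7463.415ms @ 51/5 + 439.024ms (3/5)
10. 7902.439ms @ 54/5 + 439.024ms (3/5)
11. 8341.463ms @ 57/5 + 439.024ms (3/5)
12. 8780.488ms @ 12 + 1097.561ms (3/2)
13. 9878.049ms @ 27/2 + 1097.561ms (3/2)
14. 10975.61ms @ 15 + 2195.122ms (3)
15. 13170.732ms @ 18 + 2195.122ms (3)
16. 15365.854ms @ 21 + 2195.122ms (3)

note 16 onset = 21b = 15365.854ms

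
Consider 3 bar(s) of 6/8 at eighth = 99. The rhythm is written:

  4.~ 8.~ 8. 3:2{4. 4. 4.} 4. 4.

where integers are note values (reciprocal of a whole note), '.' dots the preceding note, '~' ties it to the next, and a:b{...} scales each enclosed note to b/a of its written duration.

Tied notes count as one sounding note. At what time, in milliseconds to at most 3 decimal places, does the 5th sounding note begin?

note 5 onset = 12b = 7272.727ms

1. 0.0ms @ 0 + 3636.364ms (6)
2. 3636.364ms @ 6 + 1212.121ms (2)
3. 4848.485ms @ 8 + 1212.121ms (2)
4. 6060.606ms @ 10 + 1212.121ms (2)
5. 7272.727ms @ 12 + 1818.182ms (3)
6. 9090.909ms @ 15 + 1818.182ms (3)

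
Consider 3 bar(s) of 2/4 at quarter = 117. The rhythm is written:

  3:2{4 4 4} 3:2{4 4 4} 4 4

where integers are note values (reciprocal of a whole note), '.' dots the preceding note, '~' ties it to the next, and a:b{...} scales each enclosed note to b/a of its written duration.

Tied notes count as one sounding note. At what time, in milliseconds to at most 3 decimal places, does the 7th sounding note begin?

note 7 onset = 4b = 2051.282ms

1. 0.0ms @ 0 + 341.88ms (2/3)
2. 341.88ms @ 2/3 + 341.88ms (2/3)
3. 683.761ms @ 4/3 + 341.88ms (2/3)
4. 1025.641ms @ 2 + 341.88ms (2/3)
5. 1367.521ms @ 8/3 + 341.88ms (2/3)
6. 1709.402ms @ 10/3 + 341.88ms (2/3)
7. 2051.282ms @ 4 + 512.821ms (1)
8. 2564.103ms @ 5 + 512.821ms (1)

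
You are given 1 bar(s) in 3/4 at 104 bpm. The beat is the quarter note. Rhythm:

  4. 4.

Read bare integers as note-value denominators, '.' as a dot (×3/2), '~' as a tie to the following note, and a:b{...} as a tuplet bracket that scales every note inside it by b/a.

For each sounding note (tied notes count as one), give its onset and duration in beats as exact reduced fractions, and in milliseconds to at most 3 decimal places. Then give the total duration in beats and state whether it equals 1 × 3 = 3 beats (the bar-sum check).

1) 0.0ms=0b +865.385ms=3/2b
2) 865.385ms=3/2b +865.385ms=3/2b
Σ=3b of 3 (104bpm 3/4) — PASS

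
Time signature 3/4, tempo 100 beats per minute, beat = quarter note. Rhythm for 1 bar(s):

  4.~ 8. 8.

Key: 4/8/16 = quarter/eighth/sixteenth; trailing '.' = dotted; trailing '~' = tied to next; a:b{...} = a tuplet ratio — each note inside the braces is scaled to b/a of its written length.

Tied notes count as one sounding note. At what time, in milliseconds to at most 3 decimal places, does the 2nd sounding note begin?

1. 0.0ms @ 0 + 1350.0ms (9/4)
2. 1350.0ms @ 9/4 + 450.0ms (3/4)

note 2 onset = 9/4b = 1350.0ms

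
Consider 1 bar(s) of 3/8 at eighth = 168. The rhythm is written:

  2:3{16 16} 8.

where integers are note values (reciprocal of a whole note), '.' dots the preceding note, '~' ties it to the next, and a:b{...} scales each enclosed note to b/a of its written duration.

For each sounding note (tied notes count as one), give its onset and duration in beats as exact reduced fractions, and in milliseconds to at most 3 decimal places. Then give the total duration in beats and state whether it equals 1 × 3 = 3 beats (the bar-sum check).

1) 0.0ms=0b +267.857ms=3/4b
2) 267.857ms=3/4b +267.857ms=3/4b
3) 535.714ms=3/2b +535.714ms=3/2b
Σ=3b of 3 (168bpm 3/8) — PASS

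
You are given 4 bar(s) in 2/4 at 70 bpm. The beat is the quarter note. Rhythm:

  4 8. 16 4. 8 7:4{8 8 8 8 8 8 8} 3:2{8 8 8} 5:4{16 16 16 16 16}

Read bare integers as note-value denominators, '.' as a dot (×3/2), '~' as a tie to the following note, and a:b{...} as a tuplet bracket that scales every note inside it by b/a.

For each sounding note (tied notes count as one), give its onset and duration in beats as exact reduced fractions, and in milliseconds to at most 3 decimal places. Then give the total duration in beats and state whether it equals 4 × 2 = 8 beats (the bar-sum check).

1) 0.0ms=0b +857.143ms=1b
2) 857.143ms=1b +642.857ms=3/4b
3) 1500.0ms=7/4b +214.286ms=1/4b
4) 1714.286ms=2b +1285.714ms=3/2b
5) 3000.0ms=7/2b +428.571ms=1/2b
6) 3428.571ms=4b +244.898ms=2/7b
7) 3673.469ms=30/7b +244.898ms=2/7b
8) 3918.367ms=32/7b +244.898ms=2/7b
9) 4163.265ms=34/7b +244.898ms=2/7b
10) 4408.163ms=36/7b +244.898ms=2/7b
11) 4653.061ms=38/7b +244.898ms=2/7b
12) 4897.959ms=40/7b +244.898ms=2/7b
13) 5142.857ms=6b +285.714ms=1/3b
14) 5428.571ms=19/3b +285.714ms=1/3b
15) 5714.286ms=20/3b +285.714ms=1/3b
16) 6000.0ms=7b +171.429ms=1/5b
17) 6171.429ms=36/5b +171.429ms=1/5b
18) 6342.857ms=37/5b +171.429ms=1/5b
19) 6514.286ms=38/5b +171.429ms=1/5b
20) 6685.714ms=39/5b +171.429ms=1/5b
Σ=8b of 8 (70bpm 2/4) — PASS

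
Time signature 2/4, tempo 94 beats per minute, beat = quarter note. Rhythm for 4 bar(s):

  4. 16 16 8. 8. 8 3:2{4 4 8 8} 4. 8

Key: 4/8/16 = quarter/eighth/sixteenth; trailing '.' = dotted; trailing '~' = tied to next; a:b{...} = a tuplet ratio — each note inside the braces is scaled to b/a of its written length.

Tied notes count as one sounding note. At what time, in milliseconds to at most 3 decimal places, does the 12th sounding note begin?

1. 0.0ms @ 0 + 957.447ms (3/2)
2. 957.447ms @ 3/2 + 159.574ms (1/4)
3. 1117.021ms @ 7/4 + 159.574ms (1/4)
4. 1276.596ms @ 2 + 478.723ms (3/4)
5. 1755.319ms @ 11/4 + 478.723ms (3/4)
6. 2234.043ms @ 7/2 + 319.149ms (1/2)
7. 2553.191ms @ 4 + 425.532ms (2/3)
8. 2978.723ms @ 14/3 + 425.532ms (2/3)
9. 3404.255ms @ 16/3 + 212.766ms (1/3)
10. 3617.021ms @ 17/3 + 212.766ms (1/3)
11. 3829.787ms @ 6 + 957.447ms (3/2)
12. 4787.234ms @ 15/2 + 319.149ms (1/2)

note 12 onset = 15/2b = 4787.234ms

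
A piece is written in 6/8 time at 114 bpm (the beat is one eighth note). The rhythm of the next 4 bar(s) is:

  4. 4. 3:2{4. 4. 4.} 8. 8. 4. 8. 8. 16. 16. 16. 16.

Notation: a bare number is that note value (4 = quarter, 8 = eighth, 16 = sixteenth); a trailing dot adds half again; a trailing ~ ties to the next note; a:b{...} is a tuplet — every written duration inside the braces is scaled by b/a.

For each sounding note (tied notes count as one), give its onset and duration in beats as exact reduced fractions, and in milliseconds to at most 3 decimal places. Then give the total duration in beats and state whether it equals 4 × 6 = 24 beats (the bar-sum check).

1) 0.0ms=0b +1578.947ms=3b
2) 1578.947ms=3b +1578.947ms=3b
3) 3157.895ms=6b +1052.632ms=2b
4) 4210.526ms=8b +1052.632ms=2b
5) 5263.158ms=10b +1052.632ms=2b
6) 6315.789ms=12b +789.474ms=3/2b
7) 7105.263ms=27/2b +789.474ms=3/2b
8) 7894.737ms=15b +1578.947ms=3b
9) 9473.684ms=18b +789.474ms=3/2b
10) 10263.158ms=39/2b +789.474ms=3/2b
11) 11052.632ms=21b +394.737ms=3/4b
12) 11447.368ms=87/4b +394.737ms=3/4b
13) 11842.105ms=45/2b +394.737ms=3/4b
14) 12236.842ms=93/4b +394.737ms=3/4b
Σ=24b of 24 (114bpm 6/8) — PASS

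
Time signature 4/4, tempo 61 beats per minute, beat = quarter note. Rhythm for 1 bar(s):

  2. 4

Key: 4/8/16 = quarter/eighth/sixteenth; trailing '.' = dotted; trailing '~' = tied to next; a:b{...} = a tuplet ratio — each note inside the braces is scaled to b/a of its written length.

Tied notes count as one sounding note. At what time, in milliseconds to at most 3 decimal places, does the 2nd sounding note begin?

note 2 onset = 3b = 2950.82ms

1. 0.0ms @ 0 + 2950.82ms (3)
2. 2950.82ms @ 3 + 983.607ms (1)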